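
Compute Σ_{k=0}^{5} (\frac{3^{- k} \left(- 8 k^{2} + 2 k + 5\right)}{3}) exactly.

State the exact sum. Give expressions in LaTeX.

Step 1: r(k) = (8*k**2 + 14*k + 1)/(3*(8*k**2 - 2*k - 5)).
Normal form (A,B,C) = (1/3, 1, k**2 - k/4 - 5/8).
Need (1/3)·f(k+1) − (1)·f(k) = k**2 - k/4 - 5/8.
From deg A=0, deg B=0, deg C=2: d=2.
A polynomial solution: f(k) = -3*(4*k**2 + 3*k + 1)/8.
Then R = B(k−1)f/C = -3*(4*k**2 + 3*k + 1)/(8*k**2 - 2*k - 5), so s_k = R(k)·t_k = (4*k**2 + 3*k + 1)/3**k.
Check: Δs_k = (-8*k**2 + 2*k + 5)/(3*3**k). ✓
Sum = s_(6) − s_(0); s_(6) = 163/729, s_(0) = 1 ⇒ -566/729.

Σ = -566/729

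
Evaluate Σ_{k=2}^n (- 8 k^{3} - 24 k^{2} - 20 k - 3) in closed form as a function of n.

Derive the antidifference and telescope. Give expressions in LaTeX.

S(n) = - 2 n^{4} - 12 n^{3} - 24 n^{2} - 17 n + 55

Compute t_(k+1)/t_k: get (8*k**3 + 48*k**2 + 92*k + 55)/(8*k**3 + 24*k**2 + 20*k + 3).
So A=1 and B=1, with C=k**3 + 3*k**2 + 5*k/2 + 3/8.
Need (1)·f(k+1) − (1)·f(k) = k**3 + 3*k**2 + 5*k/2 + 3/8.
d = 4 from the (0,0,3) case.
Solve for f: f(k) = k*(2*k**3 + 4*k**2 - 3)/8 (degree 4 ≤ 4).
Get s_k = R·t_k = k*(-2*k**3 - 4*k**2 + 3) with R(k) = B(k−1)f(k)/C(k) = k*(2*k**3 + 4*k**2 - 3)/((2*k + 3)*(4*k**2 + 6*k + 1)).
Verify: -8*k**3 - 24*k**2 - 20*k - 3 matches t_k.
s_(n+1) = -2*n**4 - 12*n**3 - 24*n**2 - 17*n - 3 and s_(2) = -58, so S(n) = -2*n**4 - 12*n**3 - 24*n**2 - 17*n + 55.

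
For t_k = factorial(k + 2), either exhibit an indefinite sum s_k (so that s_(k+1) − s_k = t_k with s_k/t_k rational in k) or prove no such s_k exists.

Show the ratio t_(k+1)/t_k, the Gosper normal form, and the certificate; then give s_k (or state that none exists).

none — t_k is not Gosper-summable

Ratio r(k) = k + 3.
So A=k + 3 and B=1, with C=1.
f must satisfy (k + 3)·f(k+1) − (1)·f(k) = 1.
d = -1 from the (1,0,0) case.
Negative degree bound (-1): no f exists, t_k not Gosper-summable.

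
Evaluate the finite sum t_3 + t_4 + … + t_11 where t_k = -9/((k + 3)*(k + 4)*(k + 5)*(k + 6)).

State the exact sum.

Σ = -39/4760

The ratio is (k + 3)/(k + 7).
A = k + 3, B = k + 7, C = 1.
Solve (k + 3)·f(k+1) − (k + 6)·f(k) = 1.
d = 3 from the (1,1,0) case.
Match coefficients ⇒ f(k) = k*(k**2 + 12*k + 47)/180.
So s_k = (B(k−1)f/C)·t_k = (k*(k + 6)*(k**2 + 12*k + 47)/180)·t_k = k*(-k**2 - 12*k - 47)/(20*(k + 3)*(k + 4)*(k + 5)).
Δs = -9/(k**4 + 18*k**3 + 119*k**2 + 342*k + 360), as required.
Evaluate s at k=12 and k=3: -67/1360 and -23/560; difference -39/4760.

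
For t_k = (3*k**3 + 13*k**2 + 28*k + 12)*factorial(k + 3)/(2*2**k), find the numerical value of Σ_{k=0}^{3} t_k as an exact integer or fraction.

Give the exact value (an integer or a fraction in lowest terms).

The ratio is (3*k**4 + 34*k**3 + 151*k**2 + 308*k + 224)/(2*(3*k**3 + 13*k**2 + 28*k + 12)).
Gosper form: A/B · C(k+1)/C(k) with A=k/2 + 2, B=1, C=k**3 + 13*k**2/3 + 28*k/3 + 4.
Key eq: (k/2 + 2)·f(k+1) = (1)·f(k) + (k**3 + 13*k**2/3 + 28*k/3 + 4).
Bound: deg f ≤ 2.
Solving with deg f ≤ 2: f(k) = 2*(k + 1)*(3*k - 2)/3.
So s_k = (B(k−1)f/C)·t_k = (2*(k + 1)*(3*k - 2)/(3*k**3 + 13*k**2 + 28*k + 12))·t_k = (k + 1)*(3*k - 2)*factorial(k + 3)/2**k.
Check: Δs_k = (3*k**3 + 13*k**2 + 28*k + 12)*factorial(k + 3)/(2*2**k). ✓
Sum = s_(4) − s_(0); s_(4) = 15750, s_(0) = -12 ⇒ 15762.

Σ = 15762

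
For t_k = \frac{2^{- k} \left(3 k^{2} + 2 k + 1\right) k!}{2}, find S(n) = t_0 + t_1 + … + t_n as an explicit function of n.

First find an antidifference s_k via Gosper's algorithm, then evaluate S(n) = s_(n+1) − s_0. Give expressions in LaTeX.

Ratio r(k) = (k + 1)*(2*k + 3*(k + 1)**2 + 3)/(2*(3*k**2 + 2*k + 1)).
Normal form (A,B,C) = (k/2 + 1/2, 1, k**2 + 2*k/3 + 1/3).
Need (k/2 + 1/2)·f(k+1) − (1)·f(k) = k**2 + 2*k/3 + 1/3.
Bound: deg f ≤ 1.
Coefficient equations give f(k) = 2*(3*k + 2)/3.
Certificate R = B(k−1)f/C = 2*(3*k + 2)/(3*k**2 + 2*k + 1) gives s_k = (3*k + 2)*factorial(k)/2**k.
Δs = (3*k**2 + 2*k + 1)*factorial(k)/(2*2**k), as required.
Σ_(k=0)^n t_k = s_(n+1) − s_(0) = (2**(-n - 1)*(3*n + 5)*factorial(n + 1)) − (2), i.e. 2**(-n - 1)*(-2**(n + 2) + 3*n**2*factorial(n) + 8*n*factorial(n) + 5*factorial(n)).

S(n) = 2^{- n - 1} \left(- 2^{n + 2} + 3 n^{2} n! + 8 n n! + 5 n!\right)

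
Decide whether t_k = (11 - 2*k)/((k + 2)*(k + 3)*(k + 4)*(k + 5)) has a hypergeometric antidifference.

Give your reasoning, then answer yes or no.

Compute t_(k+1)/t_k: get (k + 2)*(2*k - 9)/((k + 6)*(2*k - 11)).
So A=k + 2 and B=k + 6, with C=k - 11/2.
Need (k + 2)·f(k+1) − (k + 5)·f(k) = k - 11/2.
deg f ≤ 3 (via 1,1,1).
A polynomial solution: f(k) = -k*(k**2 + 9*k + 34)/16.
Certificate R = B(k−1)f/C = -k*(k + 5)*(k**2 + 9*k + 34)/(8*(2*k - 11)) gives s_k = k*(k**2 + 9*k + 34)/(8*(k + 2)*(k + 3)*(k + 4)).
Verify: (11 - 2*k)/(k**4 + 14*k**3 + 71*k**2 + 154*k + 120) matches t_k.

Yes. s_k = k*(k**2 + 9*k + 34)/(8*(k + 2)*(k + 3)*(k + 4)).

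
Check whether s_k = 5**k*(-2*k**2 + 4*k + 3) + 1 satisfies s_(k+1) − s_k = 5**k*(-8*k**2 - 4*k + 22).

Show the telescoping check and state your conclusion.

s_(k+1) = -10*5**k*k**2 + 25*5**k + 1
s_(k+1) − s_k = 5**k*(-8*k**2 - 4*k + 22)
(s_(k+1) − s_k) − t_k = 0

Valid: the claim telescopes to t_k.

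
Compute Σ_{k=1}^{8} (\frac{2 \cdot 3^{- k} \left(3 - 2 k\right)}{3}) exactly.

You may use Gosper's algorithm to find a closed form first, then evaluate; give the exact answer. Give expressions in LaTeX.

Σ = 16/19683

The ratio is (2*k - 1)/(3*(2*k - 3)).
Gosper form: A/B · C(k+1)/C(k) with A=1/3, B=1, C=k - 3/2.
Key eq: (1/3)·f(k+1) = (1)·f(k) + (k - 3/2).
From deg A=0, deg B=0, deg C=1: d=1.
Match coefficients ⇒ f(k) = -3*(k - 1)/2.
Get s_k = R·t_k = 2*(k - 1)/3**k with R(k) = B(k−1)f(k)/C(k) = -3*(k - 1)/(2*k - 3).
Verify: 2*(3 - 2*k)/(3*3**k) matches t_k.
Sum = s_(9) − s_(1); s_(9) = 16/19683, s_(1) = 0 ⇒ 16/19683.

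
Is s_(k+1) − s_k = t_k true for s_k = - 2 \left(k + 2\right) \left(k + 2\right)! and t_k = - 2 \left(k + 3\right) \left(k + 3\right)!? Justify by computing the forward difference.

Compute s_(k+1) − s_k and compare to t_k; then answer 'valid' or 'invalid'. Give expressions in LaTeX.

s_(k+1) = -2*(k + 3)*factorial(k + 3)
s_(k+1) − s_k = -2*(k**2 + 5*k + 7)*factorial(k + 2)
(s_(k+1) − s_k) − t_k = 2*(k + 2)*factorial(k + 2)

Invalid: residual 2 \left(k + 2\right) \left(k + 2\right)! ≠ 0.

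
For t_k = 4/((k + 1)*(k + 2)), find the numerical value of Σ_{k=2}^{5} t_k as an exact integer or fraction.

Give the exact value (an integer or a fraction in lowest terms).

t_(k+1)/t_k = (k + 1)/(k + 3).
So A=k + 1 and B=k + 3, with C=1.
Key eq: (k + 1)·f(k+1) = (k + 2)·f(k) + (1).
Bound: deg f ≤ 1.
Solving with deg f ≤ 1: f(k) = k.
Get s_k = R·t_k = 4*k/(k + 1) with R(k) = B(k−1)f(k)/C(k) = k*(k + 2).
s_(k+1) − s_k = 4/(k**2 + 3*k + 2) = t_k.
Sum = s_(6) − s_(2); s_(6) = 24/7, s_(2) = 8/3 ⇒ 16/21.

Σ = 16/21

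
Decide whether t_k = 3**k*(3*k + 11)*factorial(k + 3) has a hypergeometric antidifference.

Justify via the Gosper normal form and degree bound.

Yes. s_k = 3**k*factorial(k + 3).

Step 1: r(k) = 3*(k + 4)*(3*k + 14)/(3*k + 11).
A = 3*k + 12, B = 1, C = k + 11/3.
f must satisfy (3*k + 12)·f(k+1) − (1)·f(k) = k + 11/3.
Degrees (1,0,1) ⇒ d ≤ 0.
A polynomial solution: f(k) = 1/3.
R(k) = B(k−1)·f(k)/C(k) = 1/(3*k + 11); s_k = R·t_k = 3**k*factorial(k + 3).
Check: Δs_k = 3**k*(3*k + 11)*factorial(k + 3). ✓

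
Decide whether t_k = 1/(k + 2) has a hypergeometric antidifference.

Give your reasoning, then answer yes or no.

Compute t_(k+1)/t_k: get (k + 2)/(k + 3).
Gosper form: A/B · C(k+1)/C(k) with A=k + 2, B=k + 3, C=1.
Need (k + 2)·f(k+1) − (k + 2)·f(k) = 1.
deg f ≤ 0 (via 1,1,0).
Generic f = c0 gives residual -1; -1 = 0 cannot hold, so t_k is not Gosper-summable.

No — key equation has no polynomial f.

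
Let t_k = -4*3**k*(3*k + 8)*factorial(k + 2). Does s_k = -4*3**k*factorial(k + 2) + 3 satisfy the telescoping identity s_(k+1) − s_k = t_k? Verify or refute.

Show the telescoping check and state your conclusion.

valid (s_(k+1) − s_k reduces to t_k)

s_(k+1) = -4*3**(k + 1)*factorial(k + 3) + 3
s_(k+1) − s_k = -4*3**k*(3*k + 8)*factorial(k + 2)
(s_(k+1) − s_k) − t_k = 0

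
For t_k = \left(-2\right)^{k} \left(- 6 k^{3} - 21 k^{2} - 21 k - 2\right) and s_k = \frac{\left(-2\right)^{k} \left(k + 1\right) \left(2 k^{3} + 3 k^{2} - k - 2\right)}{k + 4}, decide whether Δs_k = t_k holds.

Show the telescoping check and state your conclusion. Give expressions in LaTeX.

s_(k+1) = 2*(-2)**k*(k + 2)*(k - 2*(k + 1)**3 - 3*(k + 1)**2 + 3)/(k + 5)
s_(k+1) − s_k = (-2)**k*(-6*k**5 - 57*k**4 - 189*k**3 - 287*k**2 - 183*k - 22)/(k**2 + 9*k + 20)
(s_(k+1) − s_k) − t_k = (-2)**k*(18*k**4 + 141*k**3 + 324*k**2 + 255*k + 18)/(k**2 + 9*k + 20)

Invalid: residual \frac{\left(-2\right)^{k} \left(18 k^{4} + 141 k^{3} + 324 k^{2} + 255 k + 18\right)}{k^{2} + 9 k + 20} ≠ 0.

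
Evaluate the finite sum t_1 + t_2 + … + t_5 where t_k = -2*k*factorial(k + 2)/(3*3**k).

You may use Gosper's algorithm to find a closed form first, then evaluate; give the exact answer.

Σ = -8636/81

The ratio is (k + 1)*(k + 3)/(3*k).
Take A(k)=k/3 + 1, B(k)=1, C(k)=k.
Need (k/3 + 1)·f(k+1) − (1)·f(k) = k.
deg f ≤ 0 (via 1,0,1).
Solving with deg f ≤ 0: f(k) = 3.
R(k) = B(k−1)·f(k)/C(k) = 3/k; s_k = R·t_k = -2*factorial(k + 2)/3**k.
Verify: -2*k*factorial(k + 2)/(3*3**k) matches t_k.
Σ_(k=1)^(5) t_k = s_(6) − s_(1) = -8960/81 − (-4) = -8636/81.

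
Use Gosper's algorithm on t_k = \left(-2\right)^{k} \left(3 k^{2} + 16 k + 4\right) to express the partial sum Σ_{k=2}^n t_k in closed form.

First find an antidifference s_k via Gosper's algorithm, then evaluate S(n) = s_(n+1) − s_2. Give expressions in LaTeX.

S(n) = 2 \left(-2\right)^{n} n^{2} + 12 \left(-2\right)^{n} n + 6 \left(-2\right)^{n} + 40

Ratio r(k) = 2*(-3*k**2 - 22*k - 23)/(3*k**2 + 16*k + 4).
Take A(k)=-2, B(k)=1, C(k)=k**2 + 16*k/3 + 4/3.
Need (-2)·f(k+1) − (1)·f(k) = k**2 + 16*k/3 + 4/3.
Bound: deg f ≤ 2.
Solve for f: f(k) = -(k**2 + 4*k - 2)/3 (degree 2 ≤ 2).
Get s_k = R·t_k = (-2)**k*(-k**2 - 4*k + 2) with R(k) = B(k−1)f(k)/C(k) = -(k**2 + 4*k - 2)/(3*k**2 + 16*k + 4).
Check: Δs_k = (-2)**k*(3*k**2 + 16*k + 4). ✓
Telescope: S(n) = s_(n+1) − s_(2) = 2*(-2)**n*(n**2 + 6*n + 3) − (-40) = 2*(-2)**n*n**2 + 12*(-2)**n*n + 6*(-2)**n + 40.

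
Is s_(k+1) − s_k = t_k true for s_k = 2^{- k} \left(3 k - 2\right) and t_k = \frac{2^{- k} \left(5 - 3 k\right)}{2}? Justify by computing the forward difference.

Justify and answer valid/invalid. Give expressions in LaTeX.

s_(k+1) = (3*k + 1)/(2*2**k)
s_(k+1) − s_k = (5 - 3*k)/(2*2**k)
(s_(k+1) − s_k) − t_k = 0

valid (s_(k+1) − s_k reduces to t_k)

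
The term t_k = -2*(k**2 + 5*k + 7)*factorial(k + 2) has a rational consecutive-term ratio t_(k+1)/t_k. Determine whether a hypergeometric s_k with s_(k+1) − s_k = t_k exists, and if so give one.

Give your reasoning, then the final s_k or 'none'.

Ratio r(k) = (k + 3)*(5*k + (k + 1)**2 + 12)/(k**2 + 5*k + 7).
Normal form (A,B,C) = (k + 3, 1, k**2 + 5*k + 7).
Key eq: (k + 3)·f(k+1) = (1)·f(k) + (k**2 + 5*k + 7).
From deg A=1, deg B=0, deg C=2: d=1.
A polynomial solution: f(k) = k + 2.
R(k) = B(k−1)·f(k)/C(k) = (k + 2)/(k**2 + 5*k + 7); s_k = R·t_k = -2*(k + 2)*factorial(k + 2).
s_(k+1) − s_k = -2*(k**2 + 5*k + 7)*factorial(k + 2) = t_k.

s_k = -2*(k + 2)*factorial(k + 2)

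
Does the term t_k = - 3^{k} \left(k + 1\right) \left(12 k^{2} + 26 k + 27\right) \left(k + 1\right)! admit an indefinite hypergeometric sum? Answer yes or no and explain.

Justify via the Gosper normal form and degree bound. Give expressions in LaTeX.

Yes. s_k = - 3^{k} \left(4 k^{2} - 2 k + 3\right) \left(k + 1\right)!.

Ratio r(k) = (k + 2)**2*(78*k + 36*(k + 1)**2 + 159)/((k + 1)*(12*k**2 + 26*k + 27)).
Factor: A=3*k + 6; B=1; C=k**3 + 19*k**2/6 + 53*k/12 + 9/4.
Solve (3*k + 6)·f(k+1) − (1)·f(k) = k**3 + 19*k**2/6 + 53*k/12 + 9/4.
Degrees (1,0,3) ⇒ d ≤ 2.
Solving with deg f ≤ 2: f(k) = (4*k**2 - 2*k + 3)/12.
R(k) = B(k−1)·f(k)/C(k) = (4*k**2 - 2*k + 3)/((k + 1)*(12*k**2 + 26*k + 27)); s_k = R·t_k = -3**k*(4*k**2 - 2*k + 3)*factorial(k + 1).
s_(k+1) − s_k = -3**k*(k + 1)*(12*k**2 + 26*k + 27)*factorial(k + 1) = t_k.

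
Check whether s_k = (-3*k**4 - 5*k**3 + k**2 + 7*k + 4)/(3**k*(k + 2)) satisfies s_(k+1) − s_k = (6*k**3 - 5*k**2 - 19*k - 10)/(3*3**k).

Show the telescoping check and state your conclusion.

Invalid: residual (-6*k**4 - 16*k**3 + 23*k**2 + 57*k + 32)/(3*3**k*(k**2 + 5*k + 6)) ≠ 0.

s_(k+1) = (-3*k**4 - 17*k**3 - 32*k**2 - 18*k + 4)/(3*3**k*(k + 3))
s_(k+1) − s_k = (6*k**5 + 19*k**4 - 24*k**3 - 112*k**2 - 107*k - 28)/(3*3**k*(k**2 + 5*k + 6))
(s_(k+1) − s_k) − t_k = (-6*k**4 - 16*k**3 + 23*k**2 + 57*k + 32)/(3*3**k*(k**2 + 5*k + 6))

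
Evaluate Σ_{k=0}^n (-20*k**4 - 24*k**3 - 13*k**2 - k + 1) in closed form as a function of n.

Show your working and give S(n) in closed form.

r(k) = (20*k**4 + 104*k**3 + 205*k**2 + 179*k + 57)/(20*k**4 + 24*k**3 + 13*k**2 + k - 1) after simplifying.
So A=1 and B=1, with C=k**4 + 6*k**3/5 + 13*k**2/20 + k/20 - 1/20.
Need (1)·f(k+1) − (1)·f(k) = k**4 + 6*k**3/5 + 13*k**2/20 + k/20 - 1/20.
Bound: deg f ≤ 5.
A polynomial solution: f(k) = k**3*(4*k**2 - 4*k - 1)/20.
R(k) = B(k−1)·f(k)/C(k) = k**3*(4*k**2 - 4*k - 1)/((2*k + 1)*(10*k**3 + 7*k**2 + 3*k - 1)); s_k = R·t_k = k**3*(-4*k**2 + 4*k + 1).
Check: Δs_k = -20*k**4 - 24*k**3 - 13*k**2 - k + 1. ✓
Evaluate: s_(n+1) = -4*n**5 - 16*n**4 - 23*n**3 - 13*n**2 - n + 1; subtract s_(0) = 0 ⇒ S(n) = -4*n**5 - 16*n**4 - 23*n**3 - 13*n**2 - n + 1.

S(n) = -4*n**5 - 16*n**4 - 23*n**3 - 13*n**2 - n + 1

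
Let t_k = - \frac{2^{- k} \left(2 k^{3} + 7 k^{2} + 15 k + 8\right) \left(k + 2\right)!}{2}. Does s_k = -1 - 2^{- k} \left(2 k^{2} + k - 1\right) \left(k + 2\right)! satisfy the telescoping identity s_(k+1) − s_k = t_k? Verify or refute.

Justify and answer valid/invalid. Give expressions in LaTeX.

s_(k+1) = -2**(-k - 1)*(k + 2*(k + 1)**2)*factorial(k + 3) - 1
s_(k+1) − s_k = -(2*k**3 + 7*k**2 + 15*k + 8)*factorial(k + 2)/(2*2**k)
(s_(k+1) − s_k) − t_k = 0

valid; difference matches t_k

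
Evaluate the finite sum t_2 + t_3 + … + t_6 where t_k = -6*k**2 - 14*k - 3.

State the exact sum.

Compute t_(k+1)/t_k: get (6*k**2 + 26*k + 23)/(6*k**2 + 14*k + 3).
Normal form (A,B,C) = (1, 1, k**2 + 7*k/3 + 1/2).
Need (1)·f(k+1) − (1)·f(k) = k**2 + 7*k/3 + 1/2.
Bound: deg f ≤ 3.
Coefficient equations give f(k) = k*(2*k**2 + 4*k - 3)/6.
R(k) = B(k−1)·f(k)/C(k) = k*(2*k**2 + 4*k - 3)/(6*k**2 + 14*k + 3); s_k = R·t_k = k*(-2*k**2 - 4*k + 3).
s_(k+1) − s_k = -6*k**2 - 14*k - 3 = t_k.
Evaluate s at k=7 and k=2: -861 and -26; difference -835.

Σ = -835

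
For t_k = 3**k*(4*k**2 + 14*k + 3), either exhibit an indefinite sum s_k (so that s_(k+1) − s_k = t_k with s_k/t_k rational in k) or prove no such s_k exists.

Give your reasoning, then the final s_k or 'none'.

Compute t_(k+1)/t_k: get 3*(4*k**2 + 22*k + 21)/(4*k**2 + 14*k + 3).
Take A(k)=3, B(k)=1, C(k)=k**2 + 7*k/2 + 3/4.
Set up (3)·f(k+1) − (1)·f(k) − (k**2 + 7*k/2 + 3/4) = 0.
deg f ≤ 2 (via 0,0,2).
Coefficient equations give f(k) = (k - 1)*(2*k + 3)/4.
Get s_k = R·t_k = 3**k*(2*k**2 + k - 3) with R(k) = B(k−1)f(k)/C(k) = (k - 1)*(2*k + 3)/(4*k**2 + 14*k + 3).
Δs = 3**k*(4*k**2 + 14*k + 3), as required.

s_k = 3**k*(2*k**2 + k - 3)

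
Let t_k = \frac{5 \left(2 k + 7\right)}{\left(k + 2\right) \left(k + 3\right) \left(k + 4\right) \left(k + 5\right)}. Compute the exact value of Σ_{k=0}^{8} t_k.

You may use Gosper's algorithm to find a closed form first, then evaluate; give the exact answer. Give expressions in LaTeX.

Σ = 675/1144

The ratio is (k + 2)*(2*k + 9)/((k + 6)*(2*k + 7)).
A = k + 2, B = k + 6, C = k + 7/2.
f must satisfy (k + 2)·f(k+1) − (k + 5)·f(k) = k + 7/2.
From deg A=1, deg B=1, deg C=1: d=3.
Solve for f: f(k) = k*(k + 3)*(k + 6)/16 (degree 3 ≤ 3).
R(k) = B(k−1)·f(k)/C(k) = k*(k + 3)*(k + 5)*(k + 6)/(8*(2*k + 7)); s_k = R·t_k = 5*k*(k + 6)/(8*(k**2 + 6*k + 8)).
Check: Δs_k = 5*(2*k + 7)/(k**4 + 14*k**3 + 71*k**2 + 154*k + 120). ✓
Evaluate s at k=9 and k=0: 675/1144 and 0; difference 675/1144.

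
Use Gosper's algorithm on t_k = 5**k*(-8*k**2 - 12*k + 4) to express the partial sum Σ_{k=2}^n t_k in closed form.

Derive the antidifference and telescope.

S(n) = -10*5**n*n**2 - 10*5**n*n + 5*5**n + 75

Ratio r(k) = 5*(2*k**2 + 7*k + 4)/(2*k**2 + 3*k - 1).
Normal form (A,B,C) = (5, 1, k**2 + 3*k/2 - 1/2).
Key eq: (5)·f(k+1) = (1)·f(k) + (k**2 + 3*k/2 - 1/2).
deg f ≤ 2 (via 0,0,2).
Match coefficients ⇒ f(k) = (2*k**2 - 2*k - 1)/8.
R(k) = B(k−1)·f(k)/C(k) = (2*k**2 - 2*k - 1)/(4*(2*k**2 + 3*k - 1)); s_k = R·t_k = 5**k*(-2*k**2 + 2*k + 1).
Δs = 5**k*(-8*k**2 - 12*k + 4), as required.
Σ_(k=2)^n t_k = s_(n+1) − s_(2) = (5**(n + 1)*(-2*n**2 - 2*n + 1)) − (-75), i.e. -10*5**n*n**2 - 10*5**n*n + 5*5**n + 75.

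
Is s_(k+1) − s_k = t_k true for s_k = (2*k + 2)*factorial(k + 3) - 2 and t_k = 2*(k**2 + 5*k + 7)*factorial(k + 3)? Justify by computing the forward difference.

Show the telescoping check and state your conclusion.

s_(k+1) = (2*k + 4)*factorial(k + 4) - 2
s_(k+1) − s_k = 2*(k**2 + 5*k + 7)*factorial(k + 3)
(s_(k+1) − s_k) − t_k = 0

Valid: the claim telescopes to t_k.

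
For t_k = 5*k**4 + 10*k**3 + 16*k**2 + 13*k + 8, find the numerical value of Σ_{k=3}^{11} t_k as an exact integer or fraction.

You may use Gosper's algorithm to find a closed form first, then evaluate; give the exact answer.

Σ = 252162

The ratio is (5*k**4 + 30*k**3 + 76*k**2 + 95*k + 52)/(5*k**4 + 10*k**3 + 16*k**2 + 13*k + 8).
Factor: A=1; B=1; C=k**4 + 2*k**3 + 16*k**2/5 + 13*k/5 + 8/5.
f must satisfy (1)·f(k+1) − (1)·f(k) = k**4 + 2*k**3 + 16*k**2/5 + 13*k/5 + 8/5.
Bound: deg f ≤ 5.
Coefficient equations give f(k) = k*(k**4 + 2*k**2 + k + 4)/5.
So s_k = (B(k−1)f/C)·t_k = (k*(k**4 + 2*k**2 + k + 4)/(5*k**4 + 10*k**3 + 16*k**2 + 13*k + 8))·t_k = k*(k**4 + 2*k**2 + k + 4).
Verify: 5*k**4 + 10*k**3 + 16*k**2 + 13*k + 8 matches t_k.
Evaluate s at k=12 and k=3: 252480 and 318; difference 252162.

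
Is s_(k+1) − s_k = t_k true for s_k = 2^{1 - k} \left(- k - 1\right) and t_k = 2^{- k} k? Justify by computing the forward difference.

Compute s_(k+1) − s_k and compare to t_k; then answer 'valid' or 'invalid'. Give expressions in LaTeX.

s_(k+1) = (-k - 2)/2**k
s_(k+1) − s_k = k/2**k
(s_(k+1) − s_k) − t_k = 0

Valid — Δs_k = t_k.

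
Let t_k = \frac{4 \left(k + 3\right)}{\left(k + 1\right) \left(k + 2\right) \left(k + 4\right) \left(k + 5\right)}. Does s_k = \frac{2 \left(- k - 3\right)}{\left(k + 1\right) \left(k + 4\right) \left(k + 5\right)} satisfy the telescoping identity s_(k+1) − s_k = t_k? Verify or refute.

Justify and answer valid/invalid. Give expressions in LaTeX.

s_(k+1) = 2*(-k - 4)/((k + 2)*(k + 5)*(k + 6))
s_(k+1) − s_k = 4*(k**2 + 6*k + 10)/(k**5 + 18*k**4 + 121*k**3 + 372*k**2 + 508*k + 240)
(s_(k+1) − s_k) − t_k = 4*(-3*k - 8)/(k**5 + 18*k**4 + 121*k**3 + 372*k**2 + 508*k + 240)

Invalid: residual \frac{4 \left(- 3 k - 8\right)}{k^{5} + 18 k^{4} + 121 k^{3} + 372 k^{2} + 508 k + 240} ≠ 0.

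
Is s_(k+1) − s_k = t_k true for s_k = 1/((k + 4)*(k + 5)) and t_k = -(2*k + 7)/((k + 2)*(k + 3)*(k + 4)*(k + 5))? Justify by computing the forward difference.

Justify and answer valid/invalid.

Invalid: residual 3*(3*k + 10)/(k**5 + 20*k**4 + 155*k**3 + 580*k**2 + 1044*k + 720) ≠ 0.

s_(k+1) = 1/((k + 5)*(k + 6))
s_(k+1) − s_k = -2/(k**3 + 15*k**2 + 74*k + 120)
(s_(k+1) − s_k) − t_k = 3*(3*k + 10)/(k**5 + 20*k**4 + 155*k**3 + 580*k**2 + 1044*k + 720)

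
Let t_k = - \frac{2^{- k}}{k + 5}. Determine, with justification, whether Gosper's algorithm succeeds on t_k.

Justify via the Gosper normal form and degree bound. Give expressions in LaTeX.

t_(k+1)/t_k = (k + 5)/(2*(k + 6)).
Factor: A=k/2 + 5/2; B=k + 6; C=1.
Solve (k/2 + 5/2)·f(k+1) − (k + 5)·f(k) = 1.
d = -1 from the (1,1,0) case.
d = -1 < 0 ⇒ no nonzero polynomial f; not summable.

No — t_k has no hypergeometric antidifference.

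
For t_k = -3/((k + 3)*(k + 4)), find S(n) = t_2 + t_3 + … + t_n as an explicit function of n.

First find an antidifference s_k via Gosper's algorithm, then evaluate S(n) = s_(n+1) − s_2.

Step 1: r(k) = (k + 3)/(k + 5).
Gosper form: A/B · C(k+1)/C(k) with A=k + 3, B=k + 5, C=1.
Set up (k + 3)·f(k+1) − (k + 4)·f(k) − (1) = 0.
d = 1 from the (1,1,0) case.
A polynomial solution: f(k) = k/3.
R(k) = B(k−1)·f(k)/C(k) = k*(k + 4)/3; s_k = R·t_k = -k/(k + 3).
Δs = -3/(k**2 + 7*k + 12), as required.
Evaluate: s_(n+1) = (-n - 1)/(n + 4); subtract s_(2) = -2/5 ⇒ S(n) = 3*(1 - n)/(5*(n + 4)).

S(n) = 3*(1 - n)/(5*(n + 4))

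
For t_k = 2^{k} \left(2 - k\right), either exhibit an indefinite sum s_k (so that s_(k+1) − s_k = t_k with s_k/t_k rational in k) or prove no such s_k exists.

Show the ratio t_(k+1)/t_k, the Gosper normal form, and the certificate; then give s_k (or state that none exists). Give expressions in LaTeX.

t_(k+1)/t_k = 2*(k - 1)/(k - 2).
Normal form (A,B,C) = (2, 1, k - 2).
Set up (2)·f(k+1) − (1)·f(k) − (k - 2) = 0.
d = 1 from the (0,0,1) case.
Solving with deg f ≤ 1: f(k) = k - 4.
Certificate R = B(k−1)f/C = (k - 4)/(k - 2) gives s_k = 2**k*(4 - k).
Check: Δs_k = 2**k*(2 - k). ✓

s_k = 2^{k} \left(4 - k\right)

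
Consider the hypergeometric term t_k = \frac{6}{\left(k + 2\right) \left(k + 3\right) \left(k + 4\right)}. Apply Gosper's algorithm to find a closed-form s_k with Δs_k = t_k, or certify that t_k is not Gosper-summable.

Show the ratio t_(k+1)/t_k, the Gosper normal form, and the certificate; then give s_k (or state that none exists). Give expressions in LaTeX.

t_(k+1)/t_k = (k + 2)/(k + 5).
Normal form (A,B,C) = (k + 2, k + 5, 1).
Set up (k + 2)·f(k+1) − (k + 4)·f(k) − (1) = 0.
Bound: deg f ≤ 2.
A polynomial solution: f(k) = k*(k + 5)/12.
R(k) = B(k−1)·f(k)/C(k) = k*(k + 4)*(k + 5)/12; s_k = R·t_k = k*(k + 5)/(2*(k + 2)*(k + 3)).
Δs = 6/(k**3 + 9*k**2 + 26*k + 24), as required.

s_k = \frac{k \left(k + 5\right)}{2 \left(k + 2\right) \left(k + 3\right)}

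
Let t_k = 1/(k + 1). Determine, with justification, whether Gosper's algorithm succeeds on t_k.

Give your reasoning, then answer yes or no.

Compute t_(k+1)/t_k: get (k + 1)/(k + 2).
A = k + 1, B = k + 2, C = 1.
f must satisfy (k + 1)·f(k+1) − (k + 1)·f(k) = 1.
Degrees (1,1,0) ⇒ d ≤ 0.
f = c0 ⇒ A·f(k+1) − B(k−1)·f(k) − C = -1. The system {-1 = 0} is inconsistent; no antidifference.

No — t_k has no hypergeometric antidifference.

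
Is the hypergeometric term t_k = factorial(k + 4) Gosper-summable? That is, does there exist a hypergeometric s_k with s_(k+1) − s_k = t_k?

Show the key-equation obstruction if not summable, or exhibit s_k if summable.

Compute t_(k+1)/t_k: get k + 5.
Gosper form: A/B · C(k+1)/C(k) with A=k + 5, B=1, C=1.
f must satisfy (k + 5)·f(k+1) − (1)·f(k) = 1.
d = -1 from the (1,0,0) case.
deg f ≤ -1 is impossible — no certificate.

No — key equation has no polynomial f.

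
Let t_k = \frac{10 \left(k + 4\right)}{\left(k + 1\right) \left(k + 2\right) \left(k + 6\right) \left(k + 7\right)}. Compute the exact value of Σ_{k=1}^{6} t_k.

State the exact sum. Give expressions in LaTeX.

Σ = 225/728

Compute t_(k+1)/t_k: get (k + 1)*(k + 5)*(k + 6)/((k + 3)*(k + 4)*(k + 8)).
Normal form (A,B,C) = (k + 1, k + 8, k**4 + 16*k**3 + 95*k**2 + 248*k + 240).
Solve (k + 1)·f(k+1) − (k + 7)·f(k) = k**4 + 16*k**3 + 95*k**2 + 248*k + 240.
d = 6 from the (1,1,4) case.
Solving with deg f ≤ 6: f(k) = k*(k + 2)*(k + 3)*(k + 4)*(k + 5)*(k + 7)/12.
So s_k = (B(k−1)f/C)·t_k = (k*(k + 2)*(k + 7)**2/(12*(k + 4)))·t_k = 5*k*(k + 7)/(6*(k**2 + 7*k + 6)).
Verify: 10*(k + 4)/(k**4 + 16*k**3 + 83*k**2 + 152*k + 84) matches t_k.
Σ_(k=1)^(6) t_k = s_(7) − s_(1) = 245/312 − (10/21) = 225/728.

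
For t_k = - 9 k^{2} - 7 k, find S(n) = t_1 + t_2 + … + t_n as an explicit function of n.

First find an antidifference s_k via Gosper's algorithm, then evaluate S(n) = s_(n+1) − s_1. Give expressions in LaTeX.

Ratio r(k) = (9*k**2 + 25*k + 16)/(k*(9*k + 7)).
So A=1 and B=1, with C=k**2 + 7*k/9.
Solve (1)·f(k+1) − (1)·f(k) = k**2 + 7*k/9.
Bound: deg f ≤ 3.
A polynomial solution: f(k) = k*(k - 1)*(3*k + 2)/9.
So s_k = (B(k−1)f/C)·t_k = ((k - 1)*(3*k + 2)/(9*k + 7))·t_k = k*(-3*k**2 + k + 2).
Verify: k*(-9*k - 7) matches t_k.
s_(n+1) = n*(-3*n**2 - 8*n - 5) and s_(1) = 0, so S(n) = n*(-3*n**2 - 8*n - 5).

S(n) = n \left(- 3 n^{2} - 8 n - 5\right)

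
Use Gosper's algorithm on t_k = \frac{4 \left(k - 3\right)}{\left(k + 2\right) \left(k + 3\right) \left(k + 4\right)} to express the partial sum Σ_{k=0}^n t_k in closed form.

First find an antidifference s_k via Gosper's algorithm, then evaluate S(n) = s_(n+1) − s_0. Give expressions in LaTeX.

r(k) = (k - 2)*(k + 2)/((k - 3)*(k + 5)) after simplifying.
A = k + 2, B = k + 5, C = k - 3.
Set up (k + 2)·f(k+1) − (k + 4)·f(k) − (k - 3) = 0.
deg f ≤ 2 (via 1,1,1).
Coefficient equations give f(k) = -k*(k + 17)/12.
Then R = B(k−1)f/C = -k*(k + 4)*(k + 17)/(12*(k - 3)), so s_k = R(k)·t_k = k*(-k - 17)/(3*(k + 2)*(k + 3)).
Check: Δs_k = 4*(k - 3)/(k**3 + 9*k**2 + 26*k + 24). ✓
Σ_(k=0)^n t_k = s_(n+1) − s_(0) = ((-n**2 - 19*n - 18)/(3*(n**2 + 7*n + 12))) − (0), i.e. (-n**2 - 19*n - 18)/(3*(n**2 + 7*n + 12)).

S(n) = \frac{- n^{2} - 19 n - 18}{3 \left(n^{2} + 7 n + 12\right)}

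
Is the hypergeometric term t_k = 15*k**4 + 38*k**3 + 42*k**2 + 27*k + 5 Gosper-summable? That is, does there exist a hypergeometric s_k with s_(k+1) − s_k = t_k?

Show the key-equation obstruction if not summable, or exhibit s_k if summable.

Yes. s_k = k*(3*k**4 + 2*k**3 + 2*k - 2).

t_(k+1)/t_k = (15*k**4 + 98*k**3 + 246*k**2 + 285*k + 127)/(15*k**4 + 38*k**3 + 42*k**2 + 27*k + 5).
Factor: A=1; B=1; C=k**4 + 38*k**3/15 + 14*k**2/5 + 9*k/5 + 1/3.
f must satisfy (1)·f(k+1) − (1)·f(k) = k**4 + 38*k**3/15 + 14*k**2/5 + 9*k/5 + 1/3.
Bound: deg f ≤ 5.
A polynomial solution: f(k) = k*(3*k**4 + 2*k**3 + 2*k - 2)/15.
So s_k = (B(k−1)f/C)·t_k = (k*(3*k**4 + 2*k**3 + 2*k - 2)/(15*k**4 + 38*k**3 + 42*k**2 + 27*k + 5))·t_k = k*(3*k**4 + 2*k**3 + 2*k - 2).
Check: Δs_k = 15*k**4 + 38*k**3 + 42*k**2 + 27*k + 5. ✓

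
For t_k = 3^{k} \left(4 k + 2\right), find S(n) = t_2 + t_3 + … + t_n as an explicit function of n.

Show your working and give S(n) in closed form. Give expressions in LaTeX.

The ratio is 3*(2*k + 3)/(2*k + 1).
Take A(k)=3, B(k)=1, C(k)=k + 1/2.
Key eq: (3)·f(k+1) = (1)·f(k) + (k + 1/2).
From deg A=0, deg B=0, deg C=1: d=1.
A polynomial solution: f(k) = (k - 1)/2.
Get s_k = R·t_k = 2*3**k*(k - 1) with R(k) = B(k−1)f(k)/C(k) = (k - 1)/(2*k + 1).
Check: Δs_k = 3**k*(4*k + 2). ✓
Evaluate: s_(n+1) = 6*3**n*n; subtract s_(2) = 18 ⇒ S(n) = 6*3**n*n - 18.

S(n) = 6 \cdot 3^{n} n - 18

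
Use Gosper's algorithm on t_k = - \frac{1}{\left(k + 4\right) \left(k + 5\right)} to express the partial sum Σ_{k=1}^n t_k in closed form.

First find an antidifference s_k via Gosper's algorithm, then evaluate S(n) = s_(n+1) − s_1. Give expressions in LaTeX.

S(n) = - \frac{n}{5 n + 25}

r(k) = (k + 4)/(k + 6) after simplifying.
A = k + 4, B = k + 6, C = 1.
Need (k + 4)·f(k+1) − (k + 5)·f(k) = 1.
deg f ≤ 1 (via 1,1,0).
Solving with deg f ≤ 1: f(k) = k/4.
So s_k = (B(k−1)f/C)·t_k = (k*(k + 5)/4)·t_k = -k/(4*k + 16).
Check: Δs_k = -1/(k**2 + 9*k + 20). ✓
Telescope: S(n) = s_(n+1) − s_(1) = (-n - 1)/(4*(n + 5)) − (-1/20) = -n/(5*n + 25).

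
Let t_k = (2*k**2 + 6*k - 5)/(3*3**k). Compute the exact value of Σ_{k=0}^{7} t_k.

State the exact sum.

t_(k+1)/t_k = (2*k**2 + 10*k + 3)/(3*(2*k**2 + 6*k - 5)).
Gosper form: A/B · C(k+1)/C(k) with A=1/3, B=1, C=k**2 + 3*k - 5/2.
Solve (1/3)·f(k+1) − (1)·f(k) = k**2 + 3*k - 5/2.
d = 2 from the (0,0,2) case.
Coefficient equations give f(k) = -3*k*(k + 4)/2.
R(k) = B(k−1)·f(k)/C(k) = -3*k*(k + 4)/(2*k**2 + 6*k - 5); s_k = R·t_k = k*(-k - 4)/3**k.
s_(k+1) − s_k = (2*k**2 + 6*k - 5)/(3*3**k) = t_k.
Telescoping: Σ = s_(8) − s_(0) = -32/2187 − (0) = -32/2187.

Σ = -32/2187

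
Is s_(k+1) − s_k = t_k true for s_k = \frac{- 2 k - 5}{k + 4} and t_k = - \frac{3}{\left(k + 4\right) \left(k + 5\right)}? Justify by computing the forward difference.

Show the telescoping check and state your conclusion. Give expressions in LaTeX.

s_(k+1) = (-2*k - 7)/(k + 5)
s_(k+1) − s_k = -3/(k**2 + 9*k + 20)
(s_(k+1) − s_k) − t_k = 0

Valid — Δs_k = t_k.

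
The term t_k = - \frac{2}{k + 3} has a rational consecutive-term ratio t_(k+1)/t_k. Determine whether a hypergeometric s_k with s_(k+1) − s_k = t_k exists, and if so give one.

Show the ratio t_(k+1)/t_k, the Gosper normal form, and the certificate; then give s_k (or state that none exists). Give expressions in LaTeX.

r(k) = (k + 3)/(k + 4) after simplifying.
So A=k + 3 and B=k + 4, with C=1.
Solve (k + 3)·f(k+1) − (k + 3)·f(k) = 1.
From deg A=1, deg B=1, deg C=0: d=0.
Generic f = c0 gives residual -1; -1 = 0 cannot hold, so t_k is not Gosper-summable.

none (Gosper's algorithm certifies no s_k)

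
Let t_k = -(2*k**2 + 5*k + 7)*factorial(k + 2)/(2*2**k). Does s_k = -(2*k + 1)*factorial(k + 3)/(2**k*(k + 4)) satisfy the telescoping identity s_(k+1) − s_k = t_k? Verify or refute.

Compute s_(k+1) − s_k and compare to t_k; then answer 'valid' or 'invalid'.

Invalid: residual (2*k**3 + 13*k**2 + 23*k + 26)*factorial(k + 2)/(2*2**k*(k + 4)*(k + 5)) ≠ 0.

s_(k+1) = -(2*k + 3)*factorial(k + 4)/(2*2**k*(k + 5))
s_(k+1) − s_k = -(2*k**3 + 15*k**2 + 34*k + 38)*factorial(k + 3)/(2*2**k*(k + 4)*(k + 5))
(s_(k+1) − s_k) − t_k = (2*k**3 + 13*k**2 + 23*k + 26)*factorial(k + 2)/(2*2**k*(k + 4)*(k + 5))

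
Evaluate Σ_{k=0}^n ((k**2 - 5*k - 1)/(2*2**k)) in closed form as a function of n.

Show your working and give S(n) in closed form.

t_(k+1)/t_k = (k**2 - 3*k - 5)/(2*(k**2 - 5*k - 1)).
Take A(k)=1/2, B(k)=1, C(k)=k**2 - 5*k - 1.
Key eq: (1/2)·f(k+1) = (1)·f(k) + (k**2 - 5*k - 1).
Degrees (0,0,2) ⇒ d ≤ 2.
Solve for f: f(k) = -2*(k**2 - 3*k - 3) (degree 2 ≤ 2).
Then R = B(k−1)f/C = -2*(k**2 - 3*k - 3)/(k**2 - 5*k - 1), so s_k = R(k)·t_k = (-k**2 + 3*k + 3)/2**k.
Verify: (k**2 - 5*k - 1)/(2*2**k) matches t_k.
Telescope: S(n) = s_(n+1) − s_(0) = 2**(-n - 1)*(-n**2 + n + 5) − (3) = (-6*2**n - n**2 + n + 5)/(2*2**n).

S(n) = (-6*2**n - n**2 + n + 5)/(2*2**n)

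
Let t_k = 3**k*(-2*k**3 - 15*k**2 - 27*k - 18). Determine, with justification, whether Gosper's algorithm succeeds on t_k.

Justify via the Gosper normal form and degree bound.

r(k) = 3*(2*k**3 + 21*k**2 + 63*k + 62)/(2*k**3 + 15*k**2 + 27*k + 18) after simplifying.
Normal form (A,B,C) = (3, 1, k**3 + 15*k**2/2 + 27*k/2 + 9).
Set up (3)·f(k+1) − (1)·f(k) − (k**3 + 15*k**2/2 + 27*k/2 + 9) = 0.
deg f ≤ 3 (via 0,0,3).
Match coefficients ⇒ f(k) = (k**3 + 3*k**2 + 3)/2.
R(k) = B(k−1)·f(k)/C(k) = (k**3 + 3*k**2 + 3)/(2*k**3 + 15*k**2 + 27*k + 18); s_k = R·t_k = 3**k*(-k**3 - 3*k**2 - 3).
s_(k+1) − s_k = 3**k*(-2*k**3 - 15*k**2 - 27*k - 18) = t_k.

Yes. s_k = 3**k*(-k**3 - 3*k**2 - 3).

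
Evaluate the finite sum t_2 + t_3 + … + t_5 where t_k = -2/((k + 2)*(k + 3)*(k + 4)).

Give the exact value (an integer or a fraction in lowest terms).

Σ = -13/360

r(k) = (k + 2)/(k + 5) after simplifying.
A = k + 2, B = k + 5, C = 1.
Set up (k + 2)·f(k+1) − (k + 4)·f(k) − (1) = 0.
From deg A=1, deg B=1, deg C=0: d=2.
Coefficient equations give f(k) = k*(k + 5)/12.
R(k) = B(k−1)·f(k)/C(k) = k*(k + 4)*(k + 5)/12; s_k = R·t_k = k*(-k - 5)/(6*(k + 2)*(k + 3)).
s_(k+1) − s_k = -2/(k**3 + 9*k**2 + 26*k + 24) = t_k.
Telescoping: Σ = s_(6) − s_(2) = -11/72 − (-7/60) = -13/360.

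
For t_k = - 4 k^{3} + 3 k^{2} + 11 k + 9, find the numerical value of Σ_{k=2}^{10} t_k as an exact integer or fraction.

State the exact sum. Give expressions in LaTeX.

Compute t_(k+1)/t_k: get (4*k**3 + 9*k**2 - 5*k - 19)/(4*k**3 - 3*k**2 - 11*k - 9).
Take A(k)=1, B(k)=1, C(k)=k**3 - 3*k**2/4 - 11*k/4 - 9/4.
Solve (1)·f(k+1) − (1)·f(k) = k**3 - 3*k**2/4 - 11*k/4 - 9/4.
Degrees (0,0,3) ⇒ d ≤ 4.
Coefficient equations give f(k) = k*(k - 4)*(k**2 + k + 1)/4.
Certificate R = B(k−1)f/C = k*(k - 4)*(k**2 + k + 1)/(4*k**3 - 3*k**2 - 11*k - 9) gives s_k = k*(-k**3 + 3*k**2 + 3*k + 4).
Verify: -4*k**3 + 3*k**2 + 11*k + 9 matches t_k.
Evaluate s at k=11 and k=2: -10241 and 28; difference -10269.

Σ = -10269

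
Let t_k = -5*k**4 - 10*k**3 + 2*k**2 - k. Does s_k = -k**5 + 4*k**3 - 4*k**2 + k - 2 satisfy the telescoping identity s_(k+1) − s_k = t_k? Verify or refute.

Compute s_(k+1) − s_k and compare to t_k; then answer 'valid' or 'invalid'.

valid (s_(k+1) − s_k reduces to t_k)

s_(k+1) = k - (k + 1)**5 + 4*(k + 1)**3 - 4*(k + 1)**2 - 1
s_(k+1) − s_k = k*(-5*k**3 - 10*k**2 + 2*k - 1)
(s_(k+1) − s_k) − t_k = 0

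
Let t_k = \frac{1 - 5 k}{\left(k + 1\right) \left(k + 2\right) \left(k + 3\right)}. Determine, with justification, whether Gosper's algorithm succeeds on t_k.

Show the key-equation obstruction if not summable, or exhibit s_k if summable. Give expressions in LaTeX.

t_(k+1)/t_k = (k + 1)*(5*k + 4)/((k + 4)*(5*k - 1)).
Take A(k)=k + 1, B(k)=k + 4, C(k)=k - 1/5.
Key eq: (k + 1)·f(k+1) = (k + 3)·f(k) + (k - 1/5).
From deg A=1, deg B=1, deg C=1: d=2.
Coefficient equations give f(k) = k*(k - 2)/5.
R(k) = B(k−1)·f(k)/C(k) = k*(k - 2)*(k + 3)/(5*k - 1); s_k = R·t_k = k*(2 - k)/((k + 1)*(k + 2)).
Verify: (1 - 5*k)/(k**3 + 6*k**2 + 11*k + 6) matches t_k.

Yes. s_k = \frac{k \left(2 - k\right)}{\left(k + 1\right) \left(k + 2\right)}.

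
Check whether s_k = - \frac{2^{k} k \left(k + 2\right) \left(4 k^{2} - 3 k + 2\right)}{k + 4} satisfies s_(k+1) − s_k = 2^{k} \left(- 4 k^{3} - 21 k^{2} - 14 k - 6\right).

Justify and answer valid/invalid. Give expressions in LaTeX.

Invalid: residual \frac{2^{k + 1} \left(4 k^{4} + 33 k^{3} + 101 k^{2} + 60 k + 24\right)}{k^{2} + 9 k + 20} ≠ 0.

s_(k+1) = 2**(k + 1)*(k + 1)*(k + 3)*(3*k - 4*(k + 1)**2 + 1)/(k + 5)
s_(k+1) − s_k = 2**k*(-4*k**5 - 49*k**4 - 217*k**3 - 350*k**2 - 214*k - 72)/(k**2 + 9*k + 20)
(s_(k+1) − s_k) − t_k = 2**(k + 1)*(4*k**4 + 33*k**3 + 101*k**2 + 60*k + 24)/(k**2 + 9*k + 20)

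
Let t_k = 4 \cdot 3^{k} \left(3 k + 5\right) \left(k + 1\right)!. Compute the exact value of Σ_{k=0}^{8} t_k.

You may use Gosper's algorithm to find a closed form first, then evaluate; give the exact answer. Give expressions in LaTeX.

Σ = 285702681596

Ratio r(k) = 3*(k + 2)*(3*k + 8)/(3*k + 5).
So A=3*k + 6 and B=1, with C=k + 5/3.
Solve (3*k + 6)·f(k+1) − (1)·f(k) = k + 5/3.
Bound: deg f ≤ 0.
Solve for f: f(k) = 1/3 (degree 0 ≤ 0).
Then R = B(k−1)f/C = 1/(3*k + 5), so s_k = R(k)·t_k = 4*3**k*factorial(k + 1).
Δs = 4*3**k*(3*k + 5)*factorial(k + 1), as required.
Sum = s_(9) − s_(0); s_(9) = 285702681600, s_(0) = 4 ⇒ 285702681596.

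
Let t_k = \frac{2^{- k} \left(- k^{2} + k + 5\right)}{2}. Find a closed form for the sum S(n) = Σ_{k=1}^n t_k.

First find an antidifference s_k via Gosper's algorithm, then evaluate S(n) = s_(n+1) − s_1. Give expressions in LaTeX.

Ratio r(k) = (k**2 + k - 5)/(2*(k**2 - k - 5)).
Normal form (A,B,C) = (1/2, 1, k**2 - k - 5).
Need (1/2)·f(k+1) − (1)·f(k) = k**2 - k - 5.
From deg A=0, deg B=0, deg C=2: d=2.
A polynomial solution: f(k) = -2*(k**2 + k - 3).
R(k) = B(k−1)·f(k)/C(k) = -2*(k**2 + k - 3)/(k**2 - k - 5); s_k = R·t_k = (k**2 + k - 3)/2**k.
s_(k+1) − s_k = (-k**2 + k + 5)/(2*2**k) = t_k.
Telescope: S(n) = s_(n+1) − s_(1) = 2**(-n - 1)*(n**2 + 3*n - 1) − (-1/2) = 2**(-n - 1)*(2**n + n**2 + 3*n - 1).

S(n) = 2^{- n - 1} \left(2^{n} + n^{2} + 3 n - 1\right)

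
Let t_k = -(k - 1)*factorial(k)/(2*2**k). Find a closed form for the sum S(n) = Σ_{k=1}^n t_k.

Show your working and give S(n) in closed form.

S(n) = 2**(-n - 1)*(2**n - n*factorial(n) - factorial(n))

Compute t_(k+1)/t_k: get k*(k + 1)/(2*(k - 1)).
Normal form (A,B,C) = (k/2 + 1/2, 1, k - 1).
f must satisfy (k/2 + 1/2)·f(k+1) − (1)·f(k) = k - 1.
Degrees (1,0,1) ⇒ d ≤ 0.
Solving with deg f ≤ 0: f(k) = 2.
R(k) = B(k−1)·f(k)/C(k) = 2/(k - 1); s_k = R·t_k = -factorial(k)/2**k.
Check: Δs_k = -(k - 1)*factorial(k)/(2*2**k). ✓
Evaluate: s_(n+1) = -2**(-n - 1)*factorial(n + 1); subtract s_(1) = -1/2 ⇒ S(n) = 2**(-n - 1)*(2**n - n*factorial(n) - factorial(n)).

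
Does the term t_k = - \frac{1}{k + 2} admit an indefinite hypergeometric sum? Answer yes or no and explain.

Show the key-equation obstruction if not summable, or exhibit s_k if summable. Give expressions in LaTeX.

No. Not Gosper-summable.

The ratio is (k + 2)/(k + 3).
Normal form (A,B,C) = (k + 2, k + 3, 1).
Key eq: (k + 2)·f(k+1) = (k + 2)·f(k) + (1).
From deg A=1, deg B=1, deg C=0: d=0.
Generic f = c0 gives residual -1; -1 = 0 cannot hold, so t_k is not Gosper-summable.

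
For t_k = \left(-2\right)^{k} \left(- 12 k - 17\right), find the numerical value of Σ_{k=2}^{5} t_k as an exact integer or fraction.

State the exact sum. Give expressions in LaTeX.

Σ = 1684

The ratio is 2*(-12*k - 29)/(12*k + 17).
Normal form (A,B,C) = (-2, 1, k + 17/12).
Need (-2)·f(k+1) − (1)·f(k) = k + 17/12.
Degrees (0,0,1) ⇒ d ≤ 1.
Coefficient equations give f(k) = -(4*k + 3)/12.
R(k) = B(k−1)·f(k)/C(k) = -(4*k + 3)/(12*k + 17); s_k = R·t_k = (-2)**k*(4*k + 3).
s_(k+1) − s_k = (-2)**k*(-12*k - 17) = t_k.
Telescoping: Σ = s_(6) − s_(2) = 1728 − (44) = 1684.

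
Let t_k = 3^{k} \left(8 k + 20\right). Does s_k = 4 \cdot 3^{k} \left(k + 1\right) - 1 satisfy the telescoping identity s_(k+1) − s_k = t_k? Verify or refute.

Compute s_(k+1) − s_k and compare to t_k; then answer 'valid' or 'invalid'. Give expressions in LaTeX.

s_(k+1) = 12*3**k*(k + 2) - 1
s_(k+1) − s_k = 3**k*(8*k + 20)
(s_(k+1) − s_k) − t_k = 0

Valid: the claim telescopes to t_k.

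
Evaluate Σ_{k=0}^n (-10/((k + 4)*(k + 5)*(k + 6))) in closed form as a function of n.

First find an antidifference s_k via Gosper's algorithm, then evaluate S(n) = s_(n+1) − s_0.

r(k) = (k + 4)/(k + 7) after simplifying.
Factor: A=k + 4; B=k + 7; C=1.
Need (k + 4)·f(k+1) − (k + 6)·f(k) = 1.
Degrees (1,1,0) ⇒ d ≤ 2.
Coefficient equations give f(k) = k*(k + 9)/40.
R(k) = B(k−1)·f(k)/C(k) = k*(k + 6)*(k + 9)/40; s_k = R·t_k = k*(-k - 9)/(4*(k + 4)*(k + 5)).
Verify: -10/(k**3 + 15*k**2 + 74*k + 120) matches t_k.
Telescope: S(n) = s_(n+1) − s_(0) = (-n**2 - 11*n - 10)/(4*(n**2 + 11*n + 30)) − (0) = (-n**2 - 11*n - 10)/(4*(n**2 + 11*n + 30)).

S(n) = (-n**2 - 11*n - 10)/(4*(n**2 + 11*n + 30))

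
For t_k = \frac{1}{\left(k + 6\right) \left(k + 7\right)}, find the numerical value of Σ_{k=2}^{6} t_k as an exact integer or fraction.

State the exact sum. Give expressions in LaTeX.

Σ = 5/104

Step 1: r(k) = (k + 6)/(k + 8).
Take A(k)=k + 6, B(k)=k + 8, C(k)=1.
Need (k + 6)·f(k+1) − (k + 7)·f(k) = 1.
d = 1 from the (1,1,0) case.
Solving with deg f ≤ 1: f(k) = k/6.
Then R = B(k−1)f/C = k*(k + 7)/6, so s_k = R(k)·t_k = k/(6*(k + 6)).
Verify: 1/(k**2 + 13*k + 42) matches t_k.
Telescoping: Σ = s_(7) − s_(2) = 7/78 − (1/24) = 5/104.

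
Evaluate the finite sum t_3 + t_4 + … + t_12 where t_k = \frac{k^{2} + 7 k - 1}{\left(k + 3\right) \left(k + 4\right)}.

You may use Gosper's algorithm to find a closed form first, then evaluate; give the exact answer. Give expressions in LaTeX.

Step 1: r(k) = (k + 3)*(7*k + (k + 1)**2 + 6)/((k + 5)*(k**2 + 7*k - 1)).
Factor: A=k + 3; B=k + 5; C=k**2 + 7*k - 1.
Need (k + 3)·f(k+1) − (k + 4)·f(k) = k**2 + 7*k - 1.
Degrees (1,1,2) ⇒ d ≤ 2.
Solving with deg f ≤ 2: f(k) = k*(3*k - 4)/3.
Get s_k = R·t_k = k*(3*k - 4)/(3*(k + 3)) with R(k) = B(k−1)f(k)/C(k) = k*(k + 4)*(3*k - 4)/(3*(k**2 + 7*k - 1)).
Check: Δs_k = (k**2 + 7*k - 1)/(k**2 + 7*k + 12). ✓
Sum = s_(13) − s_(3); s_(13) = 455/48, s_(3) = 5/6 ⇒ 415/48.

Σ = 415/48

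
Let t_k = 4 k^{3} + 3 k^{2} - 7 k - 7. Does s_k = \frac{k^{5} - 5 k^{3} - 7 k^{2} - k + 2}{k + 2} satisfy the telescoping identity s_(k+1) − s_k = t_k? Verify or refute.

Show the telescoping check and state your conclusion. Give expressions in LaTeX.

Invalid: residual \frac{- 3 k^{4} - 12 k^{3} - 3 k^{2} + 18 k + 16}{k^{2} + 5 k + 6} ≠ 0.

s_(k+1) = (-k + (k + 1)**5 - 5*(k + 1)**3 - 7*(k + 1)**2 + 1)/(k + 3)
s_(k+1) − s_k = (4*k**5 + 20*k**4 + 20*k**3 - 27*k**2 - 59*k - 26)/(k**2 + 5*k + 6)
(s_(k+1) − s_k) − t_k = (-3*k**4 - 12*k**3 - 3*k**2 + 18*k + 16)/(k**2 + 5*k + 6)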